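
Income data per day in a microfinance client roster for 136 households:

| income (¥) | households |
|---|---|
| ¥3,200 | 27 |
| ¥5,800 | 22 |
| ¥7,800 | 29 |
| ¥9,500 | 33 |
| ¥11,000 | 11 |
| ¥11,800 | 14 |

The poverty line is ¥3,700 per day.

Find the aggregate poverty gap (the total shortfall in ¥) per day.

Below the line: 27×¥3,200 (q = 27 of N = 136).
Individual gaps: 27×(3700−3200) = 13500.
Aggregate gap = ¥13,500.

¥13,500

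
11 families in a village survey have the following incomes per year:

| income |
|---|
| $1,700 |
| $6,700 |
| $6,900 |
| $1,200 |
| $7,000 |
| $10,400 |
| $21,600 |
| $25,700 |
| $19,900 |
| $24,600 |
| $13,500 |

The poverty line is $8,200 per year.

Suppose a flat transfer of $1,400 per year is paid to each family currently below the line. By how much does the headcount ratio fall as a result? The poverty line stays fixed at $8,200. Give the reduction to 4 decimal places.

0.1818

Before: below the line — $1,200, $1,700, $6,700, $6,900, $7,000; headcount ratio = 0.454545.
After the $1,400 transfer: below the line — $2,600, $3,100, $8,100; headcount ratio = 0.272727.
Reduction = 0.454545 − 0.272727 = 0.1818.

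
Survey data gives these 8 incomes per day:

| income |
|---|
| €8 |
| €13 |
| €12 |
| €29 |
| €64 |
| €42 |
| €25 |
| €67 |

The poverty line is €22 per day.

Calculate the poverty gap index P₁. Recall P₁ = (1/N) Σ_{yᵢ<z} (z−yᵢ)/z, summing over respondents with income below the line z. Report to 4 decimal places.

Poor units: €8, €12, €13 (q = 3 of N = 8).
Normalized shortfalls: (22−8)/22 = 0.6364; (22−12)/22 = 0.4545; (22−13)/22 = 0.4091.
Sum of shortfalls = 1.500000; P₁ averages over all N: 1.500000 / 8 = 0.1875.

0.1875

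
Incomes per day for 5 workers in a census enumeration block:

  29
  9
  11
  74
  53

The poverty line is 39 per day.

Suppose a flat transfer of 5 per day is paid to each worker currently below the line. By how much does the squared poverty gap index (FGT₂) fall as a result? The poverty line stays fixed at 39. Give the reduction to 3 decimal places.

0.080

Before: below the line — 9, 11, 29; squared poverty gap index (FGT₂) = 0.23458.
After the 5 transfer: below the line — 14, 16, 34; squared poverty gap index (FGT₂) = 0.15503.
Reduction = 0.23458 − 0.15503 = 0.080.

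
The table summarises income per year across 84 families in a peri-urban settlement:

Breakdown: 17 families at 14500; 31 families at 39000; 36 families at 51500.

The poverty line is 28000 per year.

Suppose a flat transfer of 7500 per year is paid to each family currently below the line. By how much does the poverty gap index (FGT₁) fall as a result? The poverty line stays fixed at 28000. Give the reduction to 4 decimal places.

0.0542

Before: below the line — 17×14500; poverty gap index (FGT₁) = 0.097577.
After the 7500 transfer: below the line — 17×22000; poverty gap index (FGT₁) = 0.043367.
Reduction = 0.097577 − 0.043367 = 0.0542.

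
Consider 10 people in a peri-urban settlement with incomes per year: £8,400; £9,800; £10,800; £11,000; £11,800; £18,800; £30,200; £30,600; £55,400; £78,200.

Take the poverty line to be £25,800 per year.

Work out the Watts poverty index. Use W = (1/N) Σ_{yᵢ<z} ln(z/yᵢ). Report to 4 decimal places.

Below z: £8,400, £9,800, £10,800, £11,000, £11,800, £18,800 (q = 6 of N = 10).
Log shortfalls: ln(25800/8400) = 1.1221; ln(25800/9800) = 0.9680; ln(25800/10800) = 0.8708; ln(25800/11000) = 0.8525; ln(25800/11800) = 0.7823; ln(25800/18800) = 0.3165.
W = 4.912235 / 10 = 0.4912.

0.4912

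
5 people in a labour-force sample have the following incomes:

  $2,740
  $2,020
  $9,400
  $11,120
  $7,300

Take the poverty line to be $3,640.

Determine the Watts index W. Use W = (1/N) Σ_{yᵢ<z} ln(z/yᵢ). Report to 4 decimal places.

Below the line: $2,020, $2,740 (q = 2 of N = 5).
ln(z/y) terms: ln(3640/2020) = 0.5889; ln(3640/2740) = 0.2840.
W = 0.872912 / 5 = 0.1746.

0.1746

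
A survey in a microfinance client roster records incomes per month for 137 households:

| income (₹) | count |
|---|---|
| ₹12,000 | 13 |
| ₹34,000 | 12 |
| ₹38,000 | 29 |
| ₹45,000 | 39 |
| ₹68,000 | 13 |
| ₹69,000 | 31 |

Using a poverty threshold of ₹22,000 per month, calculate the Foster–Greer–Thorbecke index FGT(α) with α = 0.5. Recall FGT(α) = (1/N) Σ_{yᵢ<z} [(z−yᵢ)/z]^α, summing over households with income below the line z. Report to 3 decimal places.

Below z: 13×₹12,000 (q = 13 of N = 137).
Gap ratios (z−y)/z: (22000−12000)/22000 = 0.4545 (×13).
Raised to α = 0.5: 0.67420 (×13).
Sum = 8.764598; FGT(0.5) = 8.764598 / 137 = 0.064.

0.064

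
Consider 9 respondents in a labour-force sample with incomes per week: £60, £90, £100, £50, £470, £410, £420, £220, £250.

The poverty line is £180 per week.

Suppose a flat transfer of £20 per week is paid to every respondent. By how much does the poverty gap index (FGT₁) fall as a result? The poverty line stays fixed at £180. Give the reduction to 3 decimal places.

Before: below the line — £50, £60, £90, £100; poverty gap index (FGT₁) = 0.25926.
After the £20 transfer: below the line — £70, £80, £110, £120; poverty gap index (FGT₁) = 0.20988.
Reduction = 0.25926 − 0.20988 = 0.049.

0.049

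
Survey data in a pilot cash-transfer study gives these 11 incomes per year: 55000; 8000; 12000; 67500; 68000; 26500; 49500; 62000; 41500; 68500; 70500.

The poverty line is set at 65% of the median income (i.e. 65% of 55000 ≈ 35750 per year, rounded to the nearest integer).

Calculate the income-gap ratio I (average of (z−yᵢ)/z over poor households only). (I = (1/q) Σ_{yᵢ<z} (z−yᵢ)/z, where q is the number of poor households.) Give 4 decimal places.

0.5664

Incomes under z: 8000, 12000, 26500 (q = 3 of N = 11).
Relative gaps: 0.7762, 0.6643, 0.2587; sum = 1.699301.
The income-gap ratio divides by q (the poor only): 1.699301 / 3 = 0.5664.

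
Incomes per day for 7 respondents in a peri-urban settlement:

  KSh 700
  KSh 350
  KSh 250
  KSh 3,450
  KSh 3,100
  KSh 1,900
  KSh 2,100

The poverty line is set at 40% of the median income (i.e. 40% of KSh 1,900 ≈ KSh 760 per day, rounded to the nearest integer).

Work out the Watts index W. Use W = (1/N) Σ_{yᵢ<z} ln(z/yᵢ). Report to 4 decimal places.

0.2814

Poor units: KSh 250, KSh 350, KSh 700 (q = 3 of N = 7).
Log shortfalls: ln(760/250) = 1.1119; ln(760/350) = 0.7754; ln(760/700) = 0.0822.
W = 1.969481 / 7 = 0.2814.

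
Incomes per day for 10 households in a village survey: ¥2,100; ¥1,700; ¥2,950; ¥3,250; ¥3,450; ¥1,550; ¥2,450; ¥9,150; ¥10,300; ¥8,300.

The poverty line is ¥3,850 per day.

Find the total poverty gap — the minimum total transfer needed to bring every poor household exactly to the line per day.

¥9,500

Below z: ¥1,550, ¥1,700, ¥2,100, ¥2,450, ¥2,950, ¥3,250, ¥3,450 (q = 7 of N = 10).
Individual gaps: 3850−1550 = 2300; 3850−1700 = 2150; 3850−2100 = 1750; 3850−2450 = 1400; 3850−2950 = 900; 3850−3250 = 600; 3850−3450 = 400.
Aggregate gap = ¥9,500.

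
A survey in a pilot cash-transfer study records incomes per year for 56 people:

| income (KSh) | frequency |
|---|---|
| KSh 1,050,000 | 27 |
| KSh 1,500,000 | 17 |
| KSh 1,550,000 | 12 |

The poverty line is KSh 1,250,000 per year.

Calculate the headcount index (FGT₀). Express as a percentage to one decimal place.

27 of the 56 people have income below KSh 1,250,000.
H = 27/56 = 48.2%.

48.2%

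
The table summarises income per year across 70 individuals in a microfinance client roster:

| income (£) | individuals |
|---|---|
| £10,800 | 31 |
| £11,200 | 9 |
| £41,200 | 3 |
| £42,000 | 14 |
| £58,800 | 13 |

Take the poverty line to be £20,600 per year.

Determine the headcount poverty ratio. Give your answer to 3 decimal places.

0.571

40 of the 70 individuals have income below £20,600.
H = 40/70 = 0.571.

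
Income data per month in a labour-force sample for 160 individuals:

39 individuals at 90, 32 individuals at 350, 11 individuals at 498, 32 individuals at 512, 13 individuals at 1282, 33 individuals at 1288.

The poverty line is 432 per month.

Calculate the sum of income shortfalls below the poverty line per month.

Below z: 39×90, 32×350 (q = 71 of N = 160).
Individual gaps: 39×(432−90) = 13338; 32×(432−350) = 2624.
Aggregate gap = 15962.

15962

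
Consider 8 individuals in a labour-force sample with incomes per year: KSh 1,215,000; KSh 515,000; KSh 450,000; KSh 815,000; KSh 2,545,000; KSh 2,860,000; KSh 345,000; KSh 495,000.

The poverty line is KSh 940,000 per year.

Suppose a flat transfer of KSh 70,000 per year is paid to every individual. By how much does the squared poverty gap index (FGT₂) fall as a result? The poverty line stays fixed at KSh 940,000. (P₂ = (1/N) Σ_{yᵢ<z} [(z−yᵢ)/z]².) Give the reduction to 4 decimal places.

0.0377

Before: below the line — KSh 345,000, KSh 450,000, KSh 495,000, KSh 515,000, KSh 815,000; squared poverty gap index (FGT₂) = 0.139826.
After the KSh 70,000 transfer: below the line — KSh 415,000, KSh 520,000, KSh 565,000, KSh 585,000, KSh 885,000; squared poverty gap index (FGT₂) = 0.102097.
Reduction = 0.139826 − 0.102097 = 0.0377.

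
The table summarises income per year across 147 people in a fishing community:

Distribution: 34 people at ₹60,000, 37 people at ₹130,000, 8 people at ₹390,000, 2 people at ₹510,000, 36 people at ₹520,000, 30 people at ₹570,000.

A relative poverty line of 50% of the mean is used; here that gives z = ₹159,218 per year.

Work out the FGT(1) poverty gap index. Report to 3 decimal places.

0.190

Incomes under z: 34×₹60,000, 37×₹130,000 (q = 71 of N = 147).
Normalized shortfalls: (159218−60000)/159218 = 0.6232 (×34); (159218−130000)/159218 = 0.1835 (×37).
Sum of shortfalls = 27.977226; P₁ averages over all N: 27.977226 / 147 = 0.190.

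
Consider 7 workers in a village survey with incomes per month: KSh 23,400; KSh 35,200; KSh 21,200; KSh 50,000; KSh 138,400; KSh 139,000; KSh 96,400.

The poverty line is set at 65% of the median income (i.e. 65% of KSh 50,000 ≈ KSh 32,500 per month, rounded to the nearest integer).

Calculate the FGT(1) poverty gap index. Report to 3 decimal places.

0.090

Below z: KSh 21,200, KSh 23,400 (q = 2 of N = 7).
Shortfall ratios: (32500−21200)/32500 = 0.3477; (32500−23400)/32500 = 0.2800.
Sum of shortfalls = 0.627692; P₁ averages over all N: 0.627692 / 7 = 0.090.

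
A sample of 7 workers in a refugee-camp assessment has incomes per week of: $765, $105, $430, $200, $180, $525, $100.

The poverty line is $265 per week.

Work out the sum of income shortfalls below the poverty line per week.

Incomes under z: $100, $105, $180, $200 (q = 4 of N = 7).
Individual gaps: 265−100 = 165; 265−105 = 160; 265−180 = 85; 265−200 = 65.
Aggregate gap = $475.

$475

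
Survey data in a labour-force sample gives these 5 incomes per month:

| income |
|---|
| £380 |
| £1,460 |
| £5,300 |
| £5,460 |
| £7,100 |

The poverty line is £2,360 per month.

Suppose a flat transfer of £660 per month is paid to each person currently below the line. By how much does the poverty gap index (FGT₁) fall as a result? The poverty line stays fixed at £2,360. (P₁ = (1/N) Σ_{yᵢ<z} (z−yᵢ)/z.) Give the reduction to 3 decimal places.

Before: below the line — £380, £1,460; poverty gap index (FGT₁) = 0.24407.
After the £660 transfer: below the line — £1,040, £2,120; poverty gap index (FGT₁) = 0.13220.
Reduction = 0.24407 − 0.13220 = 0.112.

0.112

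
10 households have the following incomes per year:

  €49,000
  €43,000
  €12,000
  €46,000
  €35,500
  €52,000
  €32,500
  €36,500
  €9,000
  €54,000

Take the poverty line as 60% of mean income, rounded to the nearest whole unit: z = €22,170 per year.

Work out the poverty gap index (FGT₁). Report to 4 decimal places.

Incomes under z: €9,000, €12,000 (q = 2 of N = 10).
Normalized shortfalls: (22170−9000)/22170 = 0.5940; (22170−12000)/22170 = 0.4587.
Σ = 1.052774. Dividing by the full population N = 10 gives P₁ = 0.1053.

0.1053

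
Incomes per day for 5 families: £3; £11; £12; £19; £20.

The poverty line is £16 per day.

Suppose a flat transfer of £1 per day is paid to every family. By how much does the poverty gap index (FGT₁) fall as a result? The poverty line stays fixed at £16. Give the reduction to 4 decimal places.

Before: below the line — £3, £11, £12; poverty gap index (FGT₁) = 0.275000.
After the £1 transfer: below the line — £4, £12, £13; poverty gap index (FGT₁) = 0.237500.
Reduction = 0.275000 − 0.237500 = 0.0375.

0.0375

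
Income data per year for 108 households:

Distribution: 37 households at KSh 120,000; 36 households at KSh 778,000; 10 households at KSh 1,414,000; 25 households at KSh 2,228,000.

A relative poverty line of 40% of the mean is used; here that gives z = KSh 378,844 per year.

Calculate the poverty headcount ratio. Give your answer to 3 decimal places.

37 of the 108 households have income below KSh 378,844.
H = 37/108 = 0.343.

0.343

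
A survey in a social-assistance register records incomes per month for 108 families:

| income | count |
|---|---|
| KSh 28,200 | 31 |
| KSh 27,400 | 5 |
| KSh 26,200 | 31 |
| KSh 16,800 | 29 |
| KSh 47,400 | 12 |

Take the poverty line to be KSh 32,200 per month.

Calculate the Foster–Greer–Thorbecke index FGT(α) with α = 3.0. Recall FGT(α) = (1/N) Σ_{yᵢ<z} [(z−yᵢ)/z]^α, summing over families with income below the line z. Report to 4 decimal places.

0.0319

Poor units: 29×KSh 16,800, 31×KSh 26,200, 5×KSh 27,400, 31×KSh 28,200 (q = 96 of N = 108).
Gap ratios (z−y)/z: (32200−16800)/32200 = 0.4783 (×29); (32200−26200)/32200 = 0.1863 (×31); (32200−27400)/32200 = 0.1491 (×5); (32200−28200)/32200 = 0.1242 (×31).
Raised to α = 3.0: 0.10939 (×29); 0.00647 (×31); 0.00331 (×5); 0.00192 (×31).
Sum = 3.448983; FGT(3.0) = 3.448983 / 108 = 0.0319.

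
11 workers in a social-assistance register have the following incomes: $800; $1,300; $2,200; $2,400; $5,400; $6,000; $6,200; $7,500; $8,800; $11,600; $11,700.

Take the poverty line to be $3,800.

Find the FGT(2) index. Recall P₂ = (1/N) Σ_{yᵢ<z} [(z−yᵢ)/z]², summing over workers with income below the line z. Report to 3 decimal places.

0.124

Poor units: $800, $1,300, $2,200, $2,400 (q = 4 of N = 11).
Gap ratios (z−y)/z: (3800−800)/3800 = 0.7895; (3800−1300)/3800 = 0.6579; (3800−2200)/3800 = 0.4211; (3800−2400)/3800 = 0.3684.
Squared: 0.6233; 0.4328; 0.1773; 0.1357.
Sum = 1.369114; P₂ = 1.369114 / 11 = 0.124.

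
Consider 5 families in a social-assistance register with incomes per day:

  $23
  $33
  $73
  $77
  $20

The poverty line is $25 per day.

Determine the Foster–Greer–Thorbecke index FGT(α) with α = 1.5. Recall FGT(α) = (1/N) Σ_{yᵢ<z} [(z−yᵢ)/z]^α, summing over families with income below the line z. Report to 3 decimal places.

Incomes under z: $20, $23 (q = 2 of N = 5).
Normalized shortfalls: (25−20)/25 = 0.2000; (25−23)/25 = 0.0800.
Raised to α = 1.5: 0.08944; 0.02263.
Sum = 0.112070; FGT(1.5) = 0.112070 / 5 = 0.022.

0.022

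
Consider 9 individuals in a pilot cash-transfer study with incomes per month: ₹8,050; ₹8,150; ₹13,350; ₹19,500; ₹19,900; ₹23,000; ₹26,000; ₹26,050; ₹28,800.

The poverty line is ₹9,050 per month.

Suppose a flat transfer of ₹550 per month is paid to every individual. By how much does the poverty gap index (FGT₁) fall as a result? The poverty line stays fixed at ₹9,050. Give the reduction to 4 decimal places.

Before: below the line — ₹8,050, ₹8,150; poverty gap index (FGT₁) = 0.023327.
After the ₹550 transfer: below the line — ₹8,600, ₹8,700; poverty gap index (FGT₁) = 0.009822.
Reduction = 0.023327 − 0.009822 = 0.0135.

0.0135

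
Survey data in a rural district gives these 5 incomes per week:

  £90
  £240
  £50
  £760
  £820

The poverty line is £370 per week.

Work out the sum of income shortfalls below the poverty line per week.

Below the line: £50, £90, £240 (q = 3 of N = 5).
Individual gaps: 370−50 = 320; 370−90 = 280; 370−240 = 130.
Aggregate gap = £730.

£730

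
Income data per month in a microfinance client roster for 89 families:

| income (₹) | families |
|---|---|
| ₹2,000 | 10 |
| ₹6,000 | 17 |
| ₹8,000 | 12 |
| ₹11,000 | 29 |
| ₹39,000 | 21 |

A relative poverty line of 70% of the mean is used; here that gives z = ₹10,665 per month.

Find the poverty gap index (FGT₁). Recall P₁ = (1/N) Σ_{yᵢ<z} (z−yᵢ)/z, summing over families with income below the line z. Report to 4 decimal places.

Below z: 10×₹2,000, 17×₹6,000, 12×₹8,000 (q = 39 of N = 89).
Normalized shortfalls: (10665−2000)/10665 = 0.8125 (×10); (10665−6000)/10665 = 0.4374 (×17); (10665−8000)/10665 = 0.2499 (×12).
Σ = 18.559306. Dividing by the full population N = 89 gives P₁ = 0.2085.

0.2085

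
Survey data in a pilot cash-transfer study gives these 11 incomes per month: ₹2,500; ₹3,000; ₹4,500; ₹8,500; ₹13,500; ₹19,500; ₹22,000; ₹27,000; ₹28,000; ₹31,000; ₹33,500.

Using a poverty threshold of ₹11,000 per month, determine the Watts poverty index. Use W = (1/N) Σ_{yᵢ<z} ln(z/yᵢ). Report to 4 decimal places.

Below the line: ₹2,500, ₹3,000, ₹4,500, ₹8,500 (q = 4 of N = 11).
ln(z/y) terms: ln(11000/2500) = 1.4816; ln(11000/3000) = 1.2993; ln(11000/4500) = 0.8938; ln(11000/8500) = 0.2578.
W = 3.932535 / 11 = 0.3575.

0.3575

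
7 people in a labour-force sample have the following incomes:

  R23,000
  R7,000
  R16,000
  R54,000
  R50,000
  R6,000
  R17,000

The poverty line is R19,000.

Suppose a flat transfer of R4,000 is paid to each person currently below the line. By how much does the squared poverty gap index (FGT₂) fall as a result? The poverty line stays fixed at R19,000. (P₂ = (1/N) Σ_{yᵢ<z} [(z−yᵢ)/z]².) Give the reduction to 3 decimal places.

0.072

Before: below the line — R6,000, R7,000, R16,000, R17,000; squared poverty gap index (FGT₂) = 0.12901.
After the R4,000 transfer: below the line — R10,000, R11,000; squared poverty gap index (FGT₂) = 0.05738.
Reduction = 0.12901 − 0.05738 = 0.072.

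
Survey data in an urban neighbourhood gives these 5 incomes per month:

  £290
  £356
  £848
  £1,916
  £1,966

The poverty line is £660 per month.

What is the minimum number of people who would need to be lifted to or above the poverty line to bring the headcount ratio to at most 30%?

1

Currently q = 2 of N = 5 are below the line (H = 0.400).
A headcount ratio of at most 30% allows at most ⌊0.30 × 5⌋ = 1 poor people.
So at least 2 − 1 = 1 must be lifted.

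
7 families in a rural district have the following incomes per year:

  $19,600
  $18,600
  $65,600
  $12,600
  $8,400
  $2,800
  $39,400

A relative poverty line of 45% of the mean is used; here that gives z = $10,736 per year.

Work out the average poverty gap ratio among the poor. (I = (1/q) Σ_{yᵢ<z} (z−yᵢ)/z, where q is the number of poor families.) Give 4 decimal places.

Poor units: $2,800, $8,400 (q = 2 of N = 7).
Relative gaps: 0.7392, 0.2176; sum = 0.956781.
I averages over the q = 2 poor units only: 0.956781 / 2 = 0.4784.

0.4784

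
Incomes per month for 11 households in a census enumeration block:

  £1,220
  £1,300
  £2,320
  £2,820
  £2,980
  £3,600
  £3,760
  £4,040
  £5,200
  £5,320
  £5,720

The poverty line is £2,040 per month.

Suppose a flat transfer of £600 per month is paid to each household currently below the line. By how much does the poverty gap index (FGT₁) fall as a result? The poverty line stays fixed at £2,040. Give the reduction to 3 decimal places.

Before: below the line — £1,220, £1,300; poverty gap index (FGT₁) = 0.06952.
After the £600 transfer: below the line — £1,820, £1,900; poverty gap index (FGT₁) = 0.01604.
Reduction = 0.06952 − 0.01604 = 0.053.

0.053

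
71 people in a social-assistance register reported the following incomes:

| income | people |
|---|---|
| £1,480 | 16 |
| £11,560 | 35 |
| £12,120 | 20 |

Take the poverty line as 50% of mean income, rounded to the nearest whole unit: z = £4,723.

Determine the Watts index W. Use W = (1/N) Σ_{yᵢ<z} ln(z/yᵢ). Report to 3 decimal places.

0.261

Incomes under z: 16×£1,480 (q = 16 of N = 71).
ln(z/y) terms: ln(4723/1480) = 1.1604 (×16).
W = 18.566434 / 71 = 0.261.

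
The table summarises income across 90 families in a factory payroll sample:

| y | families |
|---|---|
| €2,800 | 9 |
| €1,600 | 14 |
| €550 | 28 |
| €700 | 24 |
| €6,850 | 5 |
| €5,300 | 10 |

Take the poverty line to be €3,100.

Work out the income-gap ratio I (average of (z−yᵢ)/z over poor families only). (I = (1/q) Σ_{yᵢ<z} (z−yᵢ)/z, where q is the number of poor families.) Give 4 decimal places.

0.6568

Below z: 28×€550, 24×€700, 14×€1,600, 9×€2,800 (q = 75 of N = 90).
Relative gaps: 0.8226 (×28), 0.7742 (×24), 0.4839 (×14), 0.0968 (×9); sum = 49.258065.
I averages over the q = 75 poor units only: 49.258065 / 75 = 0.6568.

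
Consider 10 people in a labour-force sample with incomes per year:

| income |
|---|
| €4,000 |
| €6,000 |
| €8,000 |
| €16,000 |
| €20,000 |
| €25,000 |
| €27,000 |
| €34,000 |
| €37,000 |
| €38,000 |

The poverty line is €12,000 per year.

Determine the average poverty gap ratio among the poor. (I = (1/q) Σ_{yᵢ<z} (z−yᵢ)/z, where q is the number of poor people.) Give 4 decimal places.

Below the line: €4,000, €6,000, €8,000 (q = 3 of N = 10).
Relative gaps: 0.6667, 0.5000, 0.3333; sum = 1.500000.
The income-gap ratio divides by q (the poor only): 1.500000 / 3 = 0.5000.

0.5000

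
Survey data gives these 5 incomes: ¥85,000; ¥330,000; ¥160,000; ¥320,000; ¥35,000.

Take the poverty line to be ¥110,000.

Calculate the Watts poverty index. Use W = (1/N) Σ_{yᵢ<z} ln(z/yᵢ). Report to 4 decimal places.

0.2806

Below the line: ¥35,000, ¥85,000 (q = 2 of N = 5).
Log shortfalls: ln(110000/35000) = 1.1451; ln(110000/85000) = 0.2578.
W = 1.402961 / 5 = 0.2806.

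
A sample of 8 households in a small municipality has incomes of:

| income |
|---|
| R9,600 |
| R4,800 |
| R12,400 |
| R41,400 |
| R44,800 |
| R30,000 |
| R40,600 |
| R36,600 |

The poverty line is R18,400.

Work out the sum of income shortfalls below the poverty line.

R28,400

Below the line: R4,800, R9,600, R12,400 (q = 3 of N = 8).
Individual gaps: 18400−4800 = 13600; 18400−9600 = 8800; 18400−12400 = 6000.
Aggregate gap = R28,400.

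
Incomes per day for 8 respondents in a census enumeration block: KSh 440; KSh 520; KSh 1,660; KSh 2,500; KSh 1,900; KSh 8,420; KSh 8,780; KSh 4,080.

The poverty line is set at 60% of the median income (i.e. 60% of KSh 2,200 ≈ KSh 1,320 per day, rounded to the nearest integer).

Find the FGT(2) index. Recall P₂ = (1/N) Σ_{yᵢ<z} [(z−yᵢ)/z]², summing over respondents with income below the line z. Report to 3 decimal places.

0.101

Below z: KSh 440, KSh 520 (q = 2 of N = 8).
Shortfall ratios: (1320−440)/1320 = 0.6667; (1320−520)/1320 = 0.6061.
Squared: 0.4444; 0.3673.
Sum = 0.811754; P₂ = 0.811754 / 8 = 0.101.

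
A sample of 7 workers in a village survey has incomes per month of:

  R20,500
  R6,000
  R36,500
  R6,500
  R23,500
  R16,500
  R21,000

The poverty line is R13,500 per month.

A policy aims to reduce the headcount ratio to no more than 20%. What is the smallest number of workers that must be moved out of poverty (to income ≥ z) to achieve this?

1

Currently q = 2 of N = 7 are below the line (H = 0.286).
A headcount ratio of at most 20% allows at most ⌊0.20 × 7⌋ = 1 poor workers.
So at least 2 − 1 = 1 must be lifted.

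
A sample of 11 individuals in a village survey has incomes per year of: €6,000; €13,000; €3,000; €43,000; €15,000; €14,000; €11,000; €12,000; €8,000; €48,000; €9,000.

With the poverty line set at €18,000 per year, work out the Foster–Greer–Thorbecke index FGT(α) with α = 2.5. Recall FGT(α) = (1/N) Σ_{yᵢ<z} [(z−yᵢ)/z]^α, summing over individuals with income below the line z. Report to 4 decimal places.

0.1489

Below z: €3,000, €6,000, €8,000, €9,000, €11,000, €12,000, €13,000, €14,000, €15,000 (q = 9 of N = 11).
Normalized shortfalls: (18000−3000)/18000 = 0.8333; (18000−6000)/18000 = 0.6667; (18000−8000)/18000 = 0.5556; (18000−9000)/18000 = 0.5000; (18000−11000)/18000 = 0.3889; (18000−12000)/18000 = 0.3333; (18000−13000)/18000 = 0.2778; (18000−14000)/18000 = 0.2222; (18000−15000)/18000 = 0.1667.
Raised to α = 2.5: 0.63394; 0.36289; 0.23005; 0.17678; 0.09431; 0.06415; 0.04067; 0.02328; 0.01134.
Sum = 1.637398; FGT(2.5) = 1.637398 / 11 = 0.1489.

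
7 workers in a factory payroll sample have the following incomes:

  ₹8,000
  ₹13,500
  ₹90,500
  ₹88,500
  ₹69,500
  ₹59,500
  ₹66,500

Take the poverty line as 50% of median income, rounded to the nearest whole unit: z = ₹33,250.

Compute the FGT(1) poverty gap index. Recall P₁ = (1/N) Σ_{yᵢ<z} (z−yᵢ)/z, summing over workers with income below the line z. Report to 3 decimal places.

Below the line: ₹8,000, ₹13,500 (q = 2 of N = 7).
Relative gaps: (33250−8000)/33250 = 0.7594; (33250−13500)/33250 = 0.5940.
Σ = 1.353383. Dividing by the full population N = 7 gives P₁ = 0.193.

0.193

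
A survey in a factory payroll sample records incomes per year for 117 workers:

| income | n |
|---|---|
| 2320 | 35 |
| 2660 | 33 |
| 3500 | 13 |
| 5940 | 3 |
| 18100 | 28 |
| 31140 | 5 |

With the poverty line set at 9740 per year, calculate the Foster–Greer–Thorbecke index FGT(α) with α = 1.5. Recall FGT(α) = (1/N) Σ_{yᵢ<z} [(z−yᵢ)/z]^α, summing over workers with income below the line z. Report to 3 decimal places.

0.437

Poor units: 35×2320, 33×2660, 13×3500, 3×5940 (q = 84 of N = 117).
Gap ratios (z−y)/z: (9740−2320)/9740 = 0.7618 (×35); (9740−2660)/9740 = 0.7269 (×33); (9740−3500)/9740 = 0.6407 (×13); (9740−5940)/9740 = 0.3901 (×3).
Raised to α = 1.5: 0.66492 (×35); 0.61974 (×33); 0.51279 (×13); 0.24369 (×3).
Sum = 51.120927; FGT(1.5) = 51.120927 / 117 = 0.437.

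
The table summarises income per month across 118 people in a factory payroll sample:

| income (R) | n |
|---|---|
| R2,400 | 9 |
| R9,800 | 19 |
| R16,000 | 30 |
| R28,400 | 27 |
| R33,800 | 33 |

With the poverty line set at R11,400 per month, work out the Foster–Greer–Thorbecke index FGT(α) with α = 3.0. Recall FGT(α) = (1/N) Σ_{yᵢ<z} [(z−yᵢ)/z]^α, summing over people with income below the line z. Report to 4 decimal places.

0.0380

Below the line: 9×R2,400, 19×R9,800 (q = 28 of N = 118).
Relative gaps: (11400−2400)/11400 = 0.7895 (×9); (11400−9800)/11400 = 0.1404 (×19).
Raised to α = 3.0: 0.49205 (×9); 0.00276 (×19).
Sum = 4.481017; FGT(3.0) = 4.481017 / 118 = 0.0380.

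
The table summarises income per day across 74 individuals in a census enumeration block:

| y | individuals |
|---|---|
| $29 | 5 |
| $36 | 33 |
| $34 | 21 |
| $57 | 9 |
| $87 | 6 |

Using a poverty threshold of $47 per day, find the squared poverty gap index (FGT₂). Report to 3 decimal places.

Poor units: 5×$29, 21×$34, 33×$36 (q = 59 of N = 74).
Normalized shortfalls: (47−29)/47 = 0.3830 (×5); (47−34)/47 = 0.2766 (×21); (47−36)/47 = 0.2340 (×33).
Squared: 0.1467 (×5); 0.0765 (×21); 0.0548 (×33).
Sum = 4.147578; P₂ = 4.147578 / 74 = 0.056.

0.056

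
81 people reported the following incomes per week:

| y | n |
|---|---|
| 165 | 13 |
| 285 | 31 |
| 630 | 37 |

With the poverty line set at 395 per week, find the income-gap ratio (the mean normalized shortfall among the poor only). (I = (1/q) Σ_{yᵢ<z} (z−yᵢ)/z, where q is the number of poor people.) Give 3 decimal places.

0.368

Incomes under z: 13×165, 31×285 (q = 44 of N = 81).
Shortfall ratios (z−y)/z: 0.5823 (×13), 0.2785 (×31); sum = 16.202532.
I averages over the q = 44 poor units only: 16.202532 / 44 = 0.368.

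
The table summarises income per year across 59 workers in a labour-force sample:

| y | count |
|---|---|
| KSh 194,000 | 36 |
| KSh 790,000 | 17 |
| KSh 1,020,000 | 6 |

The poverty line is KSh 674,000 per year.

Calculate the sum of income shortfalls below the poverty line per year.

KSh 17,280,000

Below the line: 36×KSh 194,000 (q = 36 of N = 59).
Individual gaps: 36×(674000−194000) = 17280000.
Aggregate gap = KSh 17,280,000.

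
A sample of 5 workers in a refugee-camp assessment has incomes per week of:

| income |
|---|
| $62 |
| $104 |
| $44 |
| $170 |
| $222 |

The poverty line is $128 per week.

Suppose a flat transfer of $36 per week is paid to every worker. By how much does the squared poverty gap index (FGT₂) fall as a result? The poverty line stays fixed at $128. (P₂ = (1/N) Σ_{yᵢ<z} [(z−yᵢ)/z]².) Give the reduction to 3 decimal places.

0.107

Before: below the line — $44, $62, $104; squared poverty gap index (FGT₂) = 0.14634.
After the $36 transfer: below the line — $80, $98; squared poverty gap index (FGT₂) = 0.03911.
Reduction = 0.14634 − 0.03911 = 0.107.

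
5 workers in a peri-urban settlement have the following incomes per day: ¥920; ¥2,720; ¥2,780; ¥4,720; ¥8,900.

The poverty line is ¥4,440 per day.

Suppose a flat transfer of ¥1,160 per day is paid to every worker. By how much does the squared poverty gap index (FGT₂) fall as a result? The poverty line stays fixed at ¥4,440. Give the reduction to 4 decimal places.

Before: below the line — ¥920, ¥2,720, ¥2,780; squared poverty gap index (FGT₂) = 0.183674.
After the ¥1,160 transfer: below the line — ¥2,080, ¥3,880, ¥3,940; squared poverty gap index (FGT₂) = 0.062223.
Reduction = 0.183674 − 0.062223 = 0.1215.

0.1215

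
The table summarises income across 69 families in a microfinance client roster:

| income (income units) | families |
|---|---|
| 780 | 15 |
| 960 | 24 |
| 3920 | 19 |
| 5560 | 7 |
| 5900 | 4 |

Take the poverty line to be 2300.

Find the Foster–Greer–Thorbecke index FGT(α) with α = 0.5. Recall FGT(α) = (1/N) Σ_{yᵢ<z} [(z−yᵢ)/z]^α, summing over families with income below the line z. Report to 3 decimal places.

0.442

Poor units: 15×780, 24×960 (q = 39 of N = 69).
Gap ratios (z−y)/z: (2300−780)/2300 = 0.6609 (×15); (2300−960)/2300 = 0.5826 (×24).
Raised to α = 0.5: 0.81294 (×15); 0.76329 (×24).
Sum = 30.512997; FGT(0.5) = 30.512997 / 69 = 0.442.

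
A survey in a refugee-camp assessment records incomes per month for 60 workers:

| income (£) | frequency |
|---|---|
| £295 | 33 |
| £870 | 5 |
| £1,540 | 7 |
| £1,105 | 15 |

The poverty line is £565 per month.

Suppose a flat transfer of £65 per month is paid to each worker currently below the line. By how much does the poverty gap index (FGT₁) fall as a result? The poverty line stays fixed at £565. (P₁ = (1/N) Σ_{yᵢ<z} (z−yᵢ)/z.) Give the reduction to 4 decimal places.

Before: below the line — 33×£295; poverty gap index (FGT₁) = 0.262832.
After the £65 transfer: below the line — 33×£360; poverty gap index (FGT₁) = 0.199558.
Reduction = 0.262832 − 0.199558 = 0.0633.

0.0633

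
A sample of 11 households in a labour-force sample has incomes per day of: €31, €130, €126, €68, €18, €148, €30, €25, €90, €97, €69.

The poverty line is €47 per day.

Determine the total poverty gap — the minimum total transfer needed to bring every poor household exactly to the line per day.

€84

Below z: €18, €25, €30, €31 (q = 4 of N = 11).
Individual gaps: 47−18 = 29; 47−25 = 22; 47−30 = 17; 47−31 = 16.
Aggregate gap = €84.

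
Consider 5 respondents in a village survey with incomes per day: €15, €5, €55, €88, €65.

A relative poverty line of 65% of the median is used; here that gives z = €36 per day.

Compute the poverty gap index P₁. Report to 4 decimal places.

0.2889

Incomes under z: €5, €15 (q = 2 of N = 5).
Gap ratios (z−y)/z: (36−5)/36 = 0.8611; (36−15)/36 = 0.5833.
Sum of shortfalls = 1.444444; P₁ averages over all N: 1.444444 / 5 = 0.2889.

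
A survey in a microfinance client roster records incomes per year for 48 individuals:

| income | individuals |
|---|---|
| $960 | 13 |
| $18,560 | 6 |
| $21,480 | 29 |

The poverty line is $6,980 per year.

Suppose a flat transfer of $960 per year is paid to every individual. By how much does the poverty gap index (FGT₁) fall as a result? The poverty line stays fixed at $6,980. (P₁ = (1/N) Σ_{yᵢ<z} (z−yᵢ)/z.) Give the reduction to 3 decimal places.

0.037

Before: below the line — 13×$960; poverty gap index (FGT₁) = 0.23358.
After the $960 transfer: below the line — 13×$1,920; poverty gap index (FGT₁) = 0.19633.
Reduction = 0.23358 − 0.19633 = 0.037.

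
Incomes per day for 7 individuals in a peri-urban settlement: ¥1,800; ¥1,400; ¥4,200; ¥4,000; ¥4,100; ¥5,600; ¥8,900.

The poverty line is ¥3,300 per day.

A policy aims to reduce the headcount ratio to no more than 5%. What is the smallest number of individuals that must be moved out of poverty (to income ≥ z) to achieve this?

2

2 of the 7 individuals are poor, so H = 2/7 = 0.286.
A headcount ratio of at most 5% allows at most ⌊0.05 × 7⌋ = 0 poor individuals.
So at least 2 − 0 = 2 must be lifted.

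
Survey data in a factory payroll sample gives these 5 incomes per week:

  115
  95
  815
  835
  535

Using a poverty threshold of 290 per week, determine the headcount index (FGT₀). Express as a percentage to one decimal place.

2 of the 5 households have income below 290.
H = 2/5 = 40.0%.

40.0%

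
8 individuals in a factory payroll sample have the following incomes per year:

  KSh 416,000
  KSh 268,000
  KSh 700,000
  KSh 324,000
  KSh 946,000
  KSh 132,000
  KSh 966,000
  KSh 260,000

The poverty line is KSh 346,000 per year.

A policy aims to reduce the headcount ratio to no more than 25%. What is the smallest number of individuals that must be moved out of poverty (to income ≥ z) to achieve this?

2

Currently q = 4 of N = 8 are below the line (H = 0.500).
A headcount ratio of at most 25% allows at most ⌊0.25 × 8⌋ = 2 poor individuals.
So at least 4 − 2 = 2 must be lifted.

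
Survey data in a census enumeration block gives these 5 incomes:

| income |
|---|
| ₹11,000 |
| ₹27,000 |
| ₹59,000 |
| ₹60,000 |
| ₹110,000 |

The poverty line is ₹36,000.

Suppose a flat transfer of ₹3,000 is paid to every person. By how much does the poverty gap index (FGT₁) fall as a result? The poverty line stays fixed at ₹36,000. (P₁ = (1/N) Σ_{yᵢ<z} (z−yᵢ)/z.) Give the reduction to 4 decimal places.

Before: below the line — ₹11,000, ₹27,000; poverty gap index (FGT₁) = 0.188889.
After the ₹3,000 transfer: below the line — ₹14,000, ₹30,000; poverty gap index (FGT₁) = 0.155556.
Reduction = 0.188889 − 0.155556 = 0.0333.

0.0333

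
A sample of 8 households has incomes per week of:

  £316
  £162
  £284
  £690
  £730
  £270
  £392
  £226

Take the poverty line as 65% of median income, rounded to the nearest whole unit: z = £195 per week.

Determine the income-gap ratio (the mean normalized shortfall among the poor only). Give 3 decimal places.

0.169

Incomes under z: £162 (q = 1 of N = 8).
Shortfall ratios (z−y)/z: 0.1692; sum = 0.169231.
The income-gap ratio divides by q (the poor only): 0.169231 / 1 = 0.169.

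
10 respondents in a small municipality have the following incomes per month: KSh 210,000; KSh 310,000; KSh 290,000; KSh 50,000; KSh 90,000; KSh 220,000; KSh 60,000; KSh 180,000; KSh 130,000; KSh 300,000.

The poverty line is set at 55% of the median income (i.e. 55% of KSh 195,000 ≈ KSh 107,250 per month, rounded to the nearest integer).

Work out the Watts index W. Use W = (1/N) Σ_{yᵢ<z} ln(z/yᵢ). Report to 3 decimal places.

Below z: KSh 50,000, KSh 60,000, KSh 90,000 (q = 3 of N = 10).
Log gaps: ln(107250/50000) = 0.7631; ln(107250/60000) = 0.5808; ln(107250/90000) = 0.1754.
W = 1.519310 / 10 = 0.152.

0.152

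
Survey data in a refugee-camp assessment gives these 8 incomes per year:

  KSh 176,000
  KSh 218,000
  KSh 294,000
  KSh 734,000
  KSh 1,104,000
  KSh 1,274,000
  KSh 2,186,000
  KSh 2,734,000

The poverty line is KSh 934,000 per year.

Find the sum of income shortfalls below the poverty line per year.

KSh 2,314,000

Incomes under z: KSh 176,000, KSh 218,000, KSh 294,000, KSh 734,000 (q = 4 of N = 8).
Individual gaps: 934000−176000 = 758000; 934000−218000 = 716000; 934000−294000 = 640000; 934000−734000 = 200000.
Aggregate gap = KSh 2,314,000.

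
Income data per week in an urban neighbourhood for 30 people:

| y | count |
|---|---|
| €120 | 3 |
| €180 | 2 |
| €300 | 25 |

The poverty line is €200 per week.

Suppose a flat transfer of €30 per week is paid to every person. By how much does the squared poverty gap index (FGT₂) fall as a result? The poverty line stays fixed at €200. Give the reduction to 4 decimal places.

Before: below the line — 3×€120, 2×€180; squared poverty gap index (FGT₂) = 0.016667.
After the €30 transfer: below the line — 3×€150; squared poverty gap index (FGT₂) = 0.006250.
Reduction = 0.016667 − 0.006250 = 0.0104.

0.0104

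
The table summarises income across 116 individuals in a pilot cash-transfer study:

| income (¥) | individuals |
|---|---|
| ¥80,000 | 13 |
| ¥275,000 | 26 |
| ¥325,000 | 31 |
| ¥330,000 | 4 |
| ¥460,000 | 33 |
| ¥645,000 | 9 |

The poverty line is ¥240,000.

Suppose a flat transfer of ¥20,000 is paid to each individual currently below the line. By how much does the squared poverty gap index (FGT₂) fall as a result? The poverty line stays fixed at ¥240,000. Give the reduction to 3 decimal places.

Before: below the line — 13×¥80,000; squared poverty gap index (FGT₂) = 0.04981.
After the ¥20,000 transfer: below the line — 13×¥100,000; squared poverty gap index (FGT₂) = 0.03813.
Reduction = 0.04981 − 0.03813 = 0.012.

0.012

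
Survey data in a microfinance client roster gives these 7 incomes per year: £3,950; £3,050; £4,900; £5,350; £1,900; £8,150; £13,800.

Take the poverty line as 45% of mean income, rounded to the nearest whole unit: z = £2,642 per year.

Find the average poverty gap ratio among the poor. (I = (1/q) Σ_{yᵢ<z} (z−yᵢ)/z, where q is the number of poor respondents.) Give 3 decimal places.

0.281

Incomes under z: £1,900 (q = 1 of N = 7).
Shortfall ratios (z−y)/z: 0.2808; sum = 0.280848.
The income-gap ratio divides by q (the poor only): 0.280848 / 1 = 0.281.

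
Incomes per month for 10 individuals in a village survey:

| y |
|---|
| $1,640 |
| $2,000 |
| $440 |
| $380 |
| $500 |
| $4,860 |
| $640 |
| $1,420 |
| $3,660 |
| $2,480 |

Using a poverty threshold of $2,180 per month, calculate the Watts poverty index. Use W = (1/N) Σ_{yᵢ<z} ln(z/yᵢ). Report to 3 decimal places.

Below z: $380, $440, $500, $640, $1,420, $1,640, $2,000 (q = 7 of N = 10).
ln(z/y) terms: ln(2180/380) = 1.7469; ln(2180/440) = 1.6003; ln(2180/500) = 1.4725; ln(2180/640) = 1.2256; ln(2180/1420) = 0.4287; ln(2180/1640) = 0.2846; ln(2180/2000) = 0.0862.
W = 6.844773 / 10 = 0.684.

0.684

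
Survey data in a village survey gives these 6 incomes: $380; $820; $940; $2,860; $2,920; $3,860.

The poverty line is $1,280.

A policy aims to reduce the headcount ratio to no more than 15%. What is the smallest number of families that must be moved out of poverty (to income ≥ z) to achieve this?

Currently q = 3 of N = 6 are below the line (H = 0.500).
A headcount ratio of at most 15% allows at most ⌊0.15 × 6⌋ = 0 poor families.
So at least 3 − 0 = 3 must be lifted.

3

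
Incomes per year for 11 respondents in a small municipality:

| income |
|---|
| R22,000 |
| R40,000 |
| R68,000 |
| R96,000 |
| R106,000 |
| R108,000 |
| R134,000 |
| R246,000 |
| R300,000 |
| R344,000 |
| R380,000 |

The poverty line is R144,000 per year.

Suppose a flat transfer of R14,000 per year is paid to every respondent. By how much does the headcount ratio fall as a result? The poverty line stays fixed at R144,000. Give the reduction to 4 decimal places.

0.0909

Before: below the line — R22,000, R40,000, R68,000, R96,000, R106,000, R108,000, R134,000; headcount ratio = 0.636364.
After the R14,000 transfer: below the line — R36,000, R54,000, R82,000, R110,000, R120,000, R122,000; headcount ratio = 0.545455.
Reduction = 0.636364 − 0.545455 = 0.0909.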